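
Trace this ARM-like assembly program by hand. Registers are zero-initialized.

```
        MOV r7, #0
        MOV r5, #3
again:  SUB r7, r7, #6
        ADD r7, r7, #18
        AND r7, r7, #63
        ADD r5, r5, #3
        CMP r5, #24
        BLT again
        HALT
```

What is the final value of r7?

20

r7=0
r5=3
r7=0-6=-6
r7=(-6)+18=12
r7=12&63=12
r5=3+3=6
CMP r5, #24  (cmp 6,24)
BLT again: taken
r7=12-6=6
r7=6+18=24
r7=24&63=24
r5=6+3=9
CMP r5, #24  (cmp 9,24)
BLT again: taken
r7=24-6=18
r7=18+18=36
r7=36&63=36
r5=9+3=12
CMP r5, #24  (cmp 12,24)
BLT again: taken
r7=36-6=30
r7=30+18=48
r7=48&63=48
r5=12+3=15
CMP r5, #24  (cmp 15,24)
BLT again: taken
r7=48-6=42
r7=42+18=60
r7=60&63=60
r5=15+3=18
CMP r5, #24  (cmp 18,24)
BLT again: taken
r7=60-6=54
r7=54+18=72
r7=72&63=8
r5=18+3=21
CMP r5, #24  (cmp 21,24)
BLT again: taken
r7=8-6=2
r7=2+18=20
r7=20&63=20
r5=21+3=24
CMP r5, #24  (cmp 24,24)
BLT again: not taken
halt.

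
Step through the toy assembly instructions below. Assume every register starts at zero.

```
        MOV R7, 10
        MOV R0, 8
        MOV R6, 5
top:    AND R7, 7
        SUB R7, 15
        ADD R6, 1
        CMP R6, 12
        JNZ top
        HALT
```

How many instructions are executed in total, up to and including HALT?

MOV R7, 10 → R7=10
MOV R0, 8 → R0=8
MOV R6, 5 → R6=5
AND R7, 7 → R7=10&7=2
SUB R7, 15 → R7=2-15=-13
ADD R6, 1 → R6=5+1=6
CMP R6, 12  (cmp 6,12)
JNZ top: taken
AND R7, 7 → R7=(-13)&7=3
SUB R7, 15 → R7=3-15=-12
ADD R6, 1 → R6=6+1=7
CMP R6, 12  (cmp 7,12)
JNZ top: taken
AND R7, 7 → R7=(-12)&7=4
SUB R7, 15 → R7=4-15=-11
ADD R6, 1 → R6=7+1=8
CMP R6, 12  (cmp 8,12)
JNZ top: taken
AND R7, 7 → R7=(-11)&7=5
SUB R7, 15 → R7=5-15=-10
ADD R6, 1 → R6=8+1=9
CMP R6, 12  (cmp 9,12)
JNZ top: taken
AND R7, 7 → R7=(-10)&7=6
SUB R7, 15 → R7=6-15=-9
ADD R6, 1 → R6=9+1=10
CMP R6, 12  (cmp 10,12)
JNZ top: taken
AND R7, 7 → R7=(-9)&7=7
SUB R7, 15 → R7=7-15=-8
ADD R6, 1 → R6=10+1=11
CMP R6, 12  (cmp 11,12)
JNZ top: taken
AND R7, 7 → R7=(-8)&7=0
SUB R7, 15 → R7=0-15=-15
ADD R6, 1 → R6=11+1=12
CMP R6, 12  (cmp 12,12)
JNZ top: not taken
halt.
Total executed instructions: 39.

39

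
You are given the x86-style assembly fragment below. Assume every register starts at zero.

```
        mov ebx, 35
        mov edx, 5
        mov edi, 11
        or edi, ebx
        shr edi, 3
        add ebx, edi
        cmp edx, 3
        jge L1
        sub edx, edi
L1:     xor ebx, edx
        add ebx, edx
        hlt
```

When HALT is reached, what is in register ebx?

ebx=35
edx=5
edi=11
edi=11|35=43
edi=43>>3=5
ebx=35+5=40
cmp edx, 3  (cmp 5,3)
jge L1: taken
ebx=40^5=45
ebx=45+5=50
halt.

50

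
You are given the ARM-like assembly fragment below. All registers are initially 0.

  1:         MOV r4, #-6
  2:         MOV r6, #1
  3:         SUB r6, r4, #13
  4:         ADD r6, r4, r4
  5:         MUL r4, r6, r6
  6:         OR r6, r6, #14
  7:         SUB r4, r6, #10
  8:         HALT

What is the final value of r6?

r4=-6
r6=1
r6=(-6)-13=-19
r6=(-6)+(-6)=-12
r4=(-12)*(-12)=144
r6=(-12)|14=-2
r4=(-2)-10=-12
halt.

-2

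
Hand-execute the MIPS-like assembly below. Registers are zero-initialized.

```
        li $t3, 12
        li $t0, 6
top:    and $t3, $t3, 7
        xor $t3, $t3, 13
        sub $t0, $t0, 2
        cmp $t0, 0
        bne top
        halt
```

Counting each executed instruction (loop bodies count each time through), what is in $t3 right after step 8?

$t3=12
$t0=6
$t3=12&7=4
$t3=4^13=9
$t0=6-2=4
cmp $t0, 0  (cmp 4,0)
bne top: taken
$t3=9&7=1
After step 8: $t3 = 1.

1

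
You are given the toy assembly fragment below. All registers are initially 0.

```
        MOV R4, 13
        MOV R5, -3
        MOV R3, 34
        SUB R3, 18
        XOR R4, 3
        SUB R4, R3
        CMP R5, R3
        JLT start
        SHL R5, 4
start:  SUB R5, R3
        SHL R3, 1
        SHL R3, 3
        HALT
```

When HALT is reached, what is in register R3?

256

MOV R4, 13 → R4=13
MOV R5, -3 → R5=-3
MOV R3, 34 → R3=34
SUB R3, 18 → R3=34-18=16
XOR R4, 3 → R4=13^3=14
SUB R4, R3 → R4=14-16=-2
CMP R5, R3  (cmp -3,16)
JLT start: taken
SUB R5, R3 → R5=(-3)-16=-19
SHL R3, 1 → R3=16<<1=32
SHL R3, 3 → R3=32<<3=256
halt.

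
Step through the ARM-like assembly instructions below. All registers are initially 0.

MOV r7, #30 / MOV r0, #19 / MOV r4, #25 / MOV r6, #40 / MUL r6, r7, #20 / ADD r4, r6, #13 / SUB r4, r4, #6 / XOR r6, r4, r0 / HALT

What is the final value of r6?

after MOV r7, #30: r7=30
after MOV r0, #19: r0=19
after MOV r4, #25: r4=25
after MOV r6, #40: r6=40
after MUL r6, r7, #20: r6=30*20=600
after ADD r4, r6, #13: r4=600+13=613
after SUB r4, r4, #6: r4=613-6=607
after XOR r6, r4, r0: r6=607^19=588
halt.

588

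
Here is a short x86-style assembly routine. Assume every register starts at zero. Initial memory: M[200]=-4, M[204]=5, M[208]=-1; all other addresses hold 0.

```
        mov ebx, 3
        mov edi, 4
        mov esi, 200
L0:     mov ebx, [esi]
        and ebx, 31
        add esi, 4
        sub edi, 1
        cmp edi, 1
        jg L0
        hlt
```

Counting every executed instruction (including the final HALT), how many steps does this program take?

22

mov ebx, 3 → ebx=3
mov edi, 4 → edi=4
mov esi, 200 → esi=200
mov ebx, [esi] → ebx=M[200]=-4
and ebx, 31 → ebx=(-4)&31=28
add esi, 4 → esi=200+4=204
sub edi, 1 → edi=4-1=3
cmp edi, 1  (cmp 3,1)
jg L0: taken
mov ebx, [esi] → ebx=M[204]=5
and ebx, 31 → ebx=5&31=5
add esi, 4 → esi=204+4=208
sub edi, 1 → edi=3-1=2
cmp edi, 1  (cmp 2,1)
jg L0: taken
mov ebx, [esi] → ebx=M[208]=-1
and ebx, 31 → ebx=(-1)&31=31
add esi, 4 → esi=208+4=212
sub edi, 1 → edi=2-1=1
cmp edi, 1  (cmp 1,1)
jg L0: not taken
halt.
Total executed instructions: 22.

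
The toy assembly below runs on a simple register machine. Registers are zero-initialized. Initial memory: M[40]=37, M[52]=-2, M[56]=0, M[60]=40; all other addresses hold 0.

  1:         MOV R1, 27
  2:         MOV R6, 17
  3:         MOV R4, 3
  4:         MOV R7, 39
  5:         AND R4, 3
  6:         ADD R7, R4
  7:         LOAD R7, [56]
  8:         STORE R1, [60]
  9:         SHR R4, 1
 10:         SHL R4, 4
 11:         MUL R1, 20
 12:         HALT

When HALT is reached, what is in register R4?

16

R1=27
R6=17
R4=3
R7=39
R4=3&3=3
R7=39+3=42
R7=M[56]=0
STORE R1, [60] → M[60]=27
R4=3>>1=1
R4=1<<4=16
R1=27*20=540
halt.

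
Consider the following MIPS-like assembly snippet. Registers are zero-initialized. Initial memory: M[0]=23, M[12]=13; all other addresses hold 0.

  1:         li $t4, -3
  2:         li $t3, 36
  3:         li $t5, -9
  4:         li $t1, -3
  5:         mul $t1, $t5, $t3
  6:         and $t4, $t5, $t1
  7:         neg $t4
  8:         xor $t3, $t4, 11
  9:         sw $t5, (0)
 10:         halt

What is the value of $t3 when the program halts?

li $t4, -3 → $t4=-3
li $t3, 36 → $t3=36
li $t5, -9 → $t5=-9
li $t1, -3 → $t1=-3
mul $t1, $t5, $t3 → $t1=(-9)*36=-324
and $t4, $t5, $t1 → $t4=(-9)&(-324)=-332
neg $t4 → $t4=-(-332)=332
xor $t3, $t4, 11 → $t3=332^11=327
sw $t5, (0) → M[0]=-9
halt.

327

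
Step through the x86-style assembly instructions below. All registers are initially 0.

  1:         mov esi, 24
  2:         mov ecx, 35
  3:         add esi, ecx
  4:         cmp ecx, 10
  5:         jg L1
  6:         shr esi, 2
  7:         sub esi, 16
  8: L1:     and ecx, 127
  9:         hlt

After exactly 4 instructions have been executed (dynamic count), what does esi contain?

59

after mov esi, 24: esi=24
after mov ecx, 35: ecx=35
after add esi, ecx: esi=24+35=59
cmp ecx, 10  (cmp 35,10)
After step 4: esi = 59.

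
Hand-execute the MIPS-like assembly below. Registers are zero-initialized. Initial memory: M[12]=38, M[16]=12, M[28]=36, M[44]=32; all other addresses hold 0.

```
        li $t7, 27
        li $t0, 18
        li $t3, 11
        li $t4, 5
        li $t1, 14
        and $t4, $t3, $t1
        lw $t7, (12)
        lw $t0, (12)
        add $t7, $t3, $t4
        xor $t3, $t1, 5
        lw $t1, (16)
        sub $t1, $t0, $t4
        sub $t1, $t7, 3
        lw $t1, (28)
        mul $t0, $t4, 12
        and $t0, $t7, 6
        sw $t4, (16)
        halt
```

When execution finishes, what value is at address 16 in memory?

$t7=27
$t0=18
$t3=11
$t4=5
$t1=14
$t4=11&14=10
$t7=M[12]=38
$t0=M[12]=38
$t7=11+10=21
$t3=14^5=11
$t1=M[16]=12
$t1=38-10=28
$t1=21-3=18
$t1=M[28]=36
$t0=10*12=120
$t0=21&6=4
sw $t4, (16) → M[16]=10
halt.

10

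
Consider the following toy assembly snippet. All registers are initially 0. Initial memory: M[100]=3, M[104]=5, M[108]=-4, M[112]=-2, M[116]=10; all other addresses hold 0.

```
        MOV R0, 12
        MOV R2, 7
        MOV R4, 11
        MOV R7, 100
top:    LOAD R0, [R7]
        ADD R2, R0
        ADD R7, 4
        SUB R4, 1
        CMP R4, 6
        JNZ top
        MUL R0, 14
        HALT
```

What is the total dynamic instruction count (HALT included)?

36

after MOV R0, 12: R0=12
after MOV R2, 7: R2=7
after MOV R4, 11: R4=11
after MOV R7, 100: R7=100
after LOAD R0, [R7]: R0=M[100]=3
after ADD R2, R0: R2=7+3=10
after ADD R7, 4: R7=100+4=104
after SUB R4, 1: R4=11-1=10
CMP R4, 6  (cmp 10,6)
JNZ top: taken
after LOAD R0, [R7]: R0=M[104]=5
after ADD R2, R0: R2=10+5=15
after ADD R7, 4: R7=104+4=108
after SUB R4, 1: R4=10-1=9
CMP R4, 6  (cmp 9,6)
JNZ top: taken
after LOAD R0, [R7]: R0=M[108]=-4
after ADD R2, R0: R2=15+(-4)=11
after ADD R7, 4: R7=108+4=112
after SUB R4, 1: R4=9-1=8
CMP R4, 6  (cmp 8,6)
JNZ top: taken
after LOAD R0, [R7]: R0=M[112]=-2
after ADD R2, R0: R2=11+(-2)=9
after ADD R7, 4: R7=112+4=116
after SUB R4, 1: R4=8-1=7
CMP R4, 6  (cmp 7,6)
JNZ top: taken
after LOAD R0, [R7]: R0=M[116]=10
after ADD R2, R0: R2=9+10=19
after ADD R7, 4: R7=116+4=120
after SUB R4, 1: R4=7-1=6
CMP R4, 6  (cmp 6,6)
JNZ top: not taken
after MUL R0, 14: R0=10*14=140
halt.
Total executed instructions: 36.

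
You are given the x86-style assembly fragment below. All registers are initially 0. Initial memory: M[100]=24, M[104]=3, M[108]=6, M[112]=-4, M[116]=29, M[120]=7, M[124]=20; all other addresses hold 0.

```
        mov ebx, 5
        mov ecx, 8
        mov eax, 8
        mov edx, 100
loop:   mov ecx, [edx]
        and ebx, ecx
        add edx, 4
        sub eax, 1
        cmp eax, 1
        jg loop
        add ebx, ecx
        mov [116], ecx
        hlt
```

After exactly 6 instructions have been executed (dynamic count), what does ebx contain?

0

mov ebx, 5 → ebx=5
mov ecx, 8 → ecx=8
mov eax, 8 → eax=8
mov edx, 100 → edx=100
mov ecx, [edx] → ecx=M[100]=24
and ebx, ecx → ebx=5&24=0
After step 6: ebx = 0.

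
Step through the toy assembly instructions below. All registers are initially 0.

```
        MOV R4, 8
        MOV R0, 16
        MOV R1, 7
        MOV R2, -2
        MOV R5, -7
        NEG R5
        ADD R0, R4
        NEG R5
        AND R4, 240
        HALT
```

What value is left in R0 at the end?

24

R4=8
R0=16
R1=7
R2=-2
R5=-7
R5=-(-7)=7
R0=16+8=24
R5=-(7)=-7
R4=8&240=0
halt.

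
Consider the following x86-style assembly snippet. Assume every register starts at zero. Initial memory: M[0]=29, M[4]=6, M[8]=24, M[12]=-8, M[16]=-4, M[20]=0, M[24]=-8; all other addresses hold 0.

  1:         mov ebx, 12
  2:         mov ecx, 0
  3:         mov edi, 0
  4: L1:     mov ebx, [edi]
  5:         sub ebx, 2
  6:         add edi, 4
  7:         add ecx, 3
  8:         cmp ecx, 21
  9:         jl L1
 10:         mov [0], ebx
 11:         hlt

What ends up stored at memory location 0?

ebx=12
ecx=0
edi=0
ebx=M[0]=29
ebx=29-2=27
edi=0+4=4
ecx=0+3=3
cmp ecx, 21  (cmp 3,21)
jl L1: taken
ebx=M[4]=6
ebx=6-2=4
edi=4+4=8
ecx=3+3=6
cmp ecx, 21  (cmp 6,21)
jl L1: taken
ebx=M[8]=24
ebx=24-2=22
edi=8+4=12
ecx=6+3=9
cmp ecx, 21  (cmp 9,21)
jl L1: taken
ebx=M[12]=-8
ebx=(-8)-2=-10
edi=12+4=16
ecx=9+3=12
cmp ecx, 21  (cmp 12,21)
jl L1: taken
ebx=M[16]=-4
ebx=(-4)-2=-6
edi=16+4=20
ecx=12+3=15
cmp ecx, 21  (cmp 15,21)
jl L1: taken
ebx=M[20]=0
ebx=0-2=-2
edi=20+4=24
ecx=15+3=18
cmp ecx, 21  (cmp 18,21)
jl L1: taken
ebx=M[24]=-8
ebx=(-8)-2=-10
edi=24+4=28
ecx=18+3=21
cmp ecx, 21  (cmp 21,21)
jl L1: not taken
mov [0], ebx → M[0]=-10
halt.

-10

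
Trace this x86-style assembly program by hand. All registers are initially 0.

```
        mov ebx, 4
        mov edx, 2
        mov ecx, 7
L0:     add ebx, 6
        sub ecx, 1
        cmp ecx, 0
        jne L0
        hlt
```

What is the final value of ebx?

46

after mov ebx, 4: ebx=4
after mov edx, 2: edx=2
after mov ecx, 7: ecx=7
after add ebx, 6: ebx=4+6=10
after sub ecx, 1: ecx=7-1=6
cmp ecx, 0  (cmp 6,0)
jne L0: taken
after add ebx, 6: ebx=10+6=16
after sub ecx, 1: ecx=6-1=5
cmp ecx, 0  (cmp 5,0)
jne L0: taken
after add ebx, 6: ebx=16+6=22
after sub ecx, 1: ecx=5-1=4
cmp ecx, 0  (cmp 4,0)
jne L0: taken
after add ebx, 6: ebx=22+6=28
after sub ecx, 1: ecx=4-1=3
cmp ecx, 0  (cmp 3,0)
jne L0: taken
after add ebx, 6: ebx=28+6=34
after sub ecx, 1: ecx=3-1=2
cmp ecx, 0  (cmp 2,0)
jne L0: taken
after add ebx, 6: ebx=34+6=40
after sub ecx, 1: ecx=2-1=1
cmp ecx, 0  (cmp 1,0)
jne L0: taken
after add ebx, 6: ebx=40+6=46
after sub ecx, 1: ecx=1-1=0
cmp ecx, 0  (cmp 0,0)
jne L0: not taken
halt.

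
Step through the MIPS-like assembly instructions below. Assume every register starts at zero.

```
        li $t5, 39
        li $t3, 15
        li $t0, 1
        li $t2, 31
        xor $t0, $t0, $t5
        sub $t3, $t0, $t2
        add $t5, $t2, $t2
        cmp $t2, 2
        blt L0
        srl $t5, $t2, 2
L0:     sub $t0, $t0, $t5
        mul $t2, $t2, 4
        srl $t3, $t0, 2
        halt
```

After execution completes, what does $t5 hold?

$t5=39
$t3=15
$t0=1
$t2=31
$t0=1^39=38
$t3=38-31=7
$t5=31+31=62
cmp $t2, 2  (cmp 31,2)
blt L0: not taken
$t5=31>>2=7
$t0=38-7=31
$t2=31*4=124
$t3=31>>2=7
halt.

7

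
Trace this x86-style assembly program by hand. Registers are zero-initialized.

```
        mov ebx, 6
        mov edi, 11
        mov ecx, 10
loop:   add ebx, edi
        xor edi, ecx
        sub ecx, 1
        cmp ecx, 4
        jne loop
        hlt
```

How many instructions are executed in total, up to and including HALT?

34

ebx=6
edi=11
ecx=10
ebx=6+11=17
edi=11^10=1
ecx=10-1=9
cmp ecx, 4  (cmp 9,4)
jne loop: taken
ebx=17+1=18
edi=1^9=8
ecx=9-1=8
cmp ecx, 4  (cmp 8,4)
jne loop: taken
ebx=18+8=26
edi=8^8=0
ecx=8-1=7
cmp ecx, 4  (cmp 7,4)
jne loop: taken
ebx=26+0=26
edi=0^7=7
ecx=7-1=6
cmp ecx, 4  (cmp 6,4)
jne loop: taken
ebx=26+7=33
edi=7^6=1
ecx=6-1=5
cmp ecx, 4  (cmp 5,4)
jne loop: taken
ebx=33+1=34
edi=1^5=4
ecx=5-1=4
cmp ecx, 4  (cmp 4,4)
jne loop: not taken
halt.
Total executed instructions: 34.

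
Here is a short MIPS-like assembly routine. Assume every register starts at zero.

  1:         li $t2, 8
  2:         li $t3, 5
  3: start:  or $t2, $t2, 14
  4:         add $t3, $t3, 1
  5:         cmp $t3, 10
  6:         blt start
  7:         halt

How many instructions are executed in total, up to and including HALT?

$t2=8
$t3=5
$t2=8|14=14
$t3=5+1=6
cmp $t3, 10  (cmp 6,10)
blt start: taken
$t2=14|14=14
$t3=6+1=7
cmp $t3, 10  (cmp 7,10)
blt start: taken
$t2=14|14=14
$t3=7+1=8
cmp $t3, 10  (cmp 8,10)
blt start: taken
$t2=14|14=14
$t3=8+1=9
cmp $t3, 10  (cmp 9,10)
blt start: taken
$t2=14|14=14
$t3=9+1=10
cmp $t3, 10  (cmp 10,10)
blt start: not taken
halt.
Total executed instructions: 23.

23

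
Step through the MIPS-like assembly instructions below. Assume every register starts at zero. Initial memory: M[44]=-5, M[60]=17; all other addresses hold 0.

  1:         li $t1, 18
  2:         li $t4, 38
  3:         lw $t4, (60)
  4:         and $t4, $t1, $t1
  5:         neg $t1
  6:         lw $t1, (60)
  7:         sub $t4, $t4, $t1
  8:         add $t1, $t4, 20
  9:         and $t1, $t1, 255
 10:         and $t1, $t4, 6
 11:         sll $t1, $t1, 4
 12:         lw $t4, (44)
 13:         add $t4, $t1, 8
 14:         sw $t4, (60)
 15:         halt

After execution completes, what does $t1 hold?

after li $t1, 18: $t1=18
after li $t4, 38: $t4=38
after lw $t4, (60): $t4=M[60]=17
after and $t4, $t1, $t1: $t4=18&18=18
after neg $t1: $t1=-(18)=-18
after lw $t1, (60): $t1=M[60]=17
after sub $t4, $t4, $t1: $t4=18-17=1
after add $t1, $t4, 20: $t1=1+20=21
after and $t1, $t1, 255: $t1=21&255=21
after and $t1, $t4, 6: $t1=1&6=0
after sll $t1, $t1, 4: $t1=0<<4=0
after lw $t4, (44): $t4=M[44]=-5
after add $t4, $t1, 8: $t4=0+8=8
sw $t4, (60) → M[60]=8
halt.

0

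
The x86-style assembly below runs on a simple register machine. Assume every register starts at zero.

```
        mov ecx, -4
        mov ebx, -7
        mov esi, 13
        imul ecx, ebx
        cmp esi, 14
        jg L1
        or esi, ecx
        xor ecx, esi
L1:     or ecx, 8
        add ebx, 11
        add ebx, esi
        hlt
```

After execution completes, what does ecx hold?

9

ecx=-4
ebx=-7
esi=13
ecx=(-4)*(-7)=28
cmp esi, 14  (cmp 13,14)
jg L1: not taken
esi=13|28=29
ecx=28^29=1
ecx=1|8=9
ebx=(-7)+11=4
ebx=4+29=33
halt.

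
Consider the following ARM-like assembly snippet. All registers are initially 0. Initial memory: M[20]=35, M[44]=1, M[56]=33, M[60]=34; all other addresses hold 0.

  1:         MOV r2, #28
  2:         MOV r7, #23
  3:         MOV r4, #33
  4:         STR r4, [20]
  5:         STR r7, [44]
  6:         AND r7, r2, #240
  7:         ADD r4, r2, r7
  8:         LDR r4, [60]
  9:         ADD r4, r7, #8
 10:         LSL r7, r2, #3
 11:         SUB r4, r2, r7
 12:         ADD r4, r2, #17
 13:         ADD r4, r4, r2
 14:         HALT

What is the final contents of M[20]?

33

MOV r2, #28 → r2=28
MOV r7, #23 → r7=23
MOV r4, #33 → r4=33
STR r4, [20] → M[20]=33
STR r7, [44] → M[44]=23
AND r7, r2, #240 → r7=28&240=16
ADD r4, r2, r7 → r4=28+16=44
LDR r4, [60] → r4=M[60]=34
ADD r4, r7, #8 → r4=16+8=24
LSL r7, r2, #3 → r7=28<<3=224
SUB r4, r2, r7 → r4=28-224=-196
ADD r4, r2, #17 → r4=28+17=45
ADD r4, r4, r2 → r4=45+28=73
halt.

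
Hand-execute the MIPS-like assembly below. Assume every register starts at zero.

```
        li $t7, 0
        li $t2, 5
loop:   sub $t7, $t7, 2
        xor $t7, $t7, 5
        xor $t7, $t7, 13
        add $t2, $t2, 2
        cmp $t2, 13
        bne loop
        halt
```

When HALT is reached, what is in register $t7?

-8

li $t7, 0 → $t7=0
li $t2, 5 → $t2=5
sub $t7, $t7, 2 → $t7=0-2=-2
xor $t7, $t7, 5 → $t7=(-2)^5=-5
xor $t7, $t7, 13 → $t7=(-5)^13=-10
add $t2, $t2, 2 → $t2=5+2=7
cmp $t2, 13  (cmp 7,13)
bne loop: taken
sub $t7, $t7, 2 → $t7=(-10)-2=-12
xor $t7, $t7, 5 → $t7=(-12)^5=-15
xor $t7, $t7, 13 → $t7=(-15)^13=-4
add $t2, $t2, 2 → $t2=7+2=9
cmp $t2, 13  (cmp 9,13)
bne loop: taken
sub $t7, $t7, 2 → $t7=(-4)-2=-6
xor $t7, $t7, 5 → $t7=(-6)^5=-1
xor $t7, $t7, 13 → $t7=(-1)^13=-14
add $t2, $t2, 2 → $t2=9+2=11
cmp $t2, 13  (cmp 11,13)
bne loop: taken
sub $t7, $t7, 2 → $t7=(-14)-2=-16
xor $t7, $t7, 5 → $t7=(-16)^5=-11
xor $t7, $t7, 13 → $t7=(-11)^13=-8
add $t2, $t2, 2 → $t2=11+2=13
cmp $t2, 13  (cmp 13,13)
bne loop: not taken
halt.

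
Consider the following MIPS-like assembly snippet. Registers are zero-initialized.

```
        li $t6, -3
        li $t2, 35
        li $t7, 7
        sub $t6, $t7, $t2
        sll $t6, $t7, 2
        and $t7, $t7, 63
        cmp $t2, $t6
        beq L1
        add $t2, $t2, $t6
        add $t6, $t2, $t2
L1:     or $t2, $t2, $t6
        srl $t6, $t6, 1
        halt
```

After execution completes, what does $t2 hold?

127

$t6=-3
$t2=35
$t7=7
$t6=7-35=-28
$t6=7<<2=28
$t7=7&63=7
cmp $t2, $t6  (cmp 35,28)
beq L1: not taken
$t2=35+28=63
$t6=63+63=126
$t2=63|126=127
$t6=126>>1=63
halt.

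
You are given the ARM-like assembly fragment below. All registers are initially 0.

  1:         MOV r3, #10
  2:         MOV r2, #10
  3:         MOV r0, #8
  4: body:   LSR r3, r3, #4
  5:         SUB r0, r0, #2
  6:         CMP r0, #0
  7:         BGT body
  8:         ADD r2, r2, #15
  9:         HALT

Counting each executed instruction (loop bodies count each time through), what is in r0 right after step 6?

r3=10
r2=10
r0=8
r3=10>>4=0
r0=8-2=6
CMP r0, #0  (cmp 6,0)
After step 6: r0 = 6.

6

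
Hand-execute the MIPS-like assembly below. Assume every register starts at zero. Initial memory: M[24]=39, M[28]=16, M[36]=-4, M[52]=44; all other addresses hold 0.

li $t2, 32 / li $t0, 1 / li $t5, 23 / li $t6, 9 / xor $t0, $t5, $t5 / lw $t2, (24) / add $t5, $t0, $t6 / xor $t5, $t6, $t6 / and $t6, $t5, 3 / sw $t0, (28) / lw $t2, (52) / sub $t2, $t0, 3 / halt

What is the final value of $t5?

li $t2, 32 → $t2=32
li $t0, 1 → $t0=1
li $t5, 23 → $t5=23
li $t6, 9 → $t6=9
xor $t0, $t5, $t5 → $t0=23^23=0
lw $t2, (24) → $t2=M[24]=39
add $t5, $t0, $t6 → $t5=0+9=9
xor $t5, $t6, $t6 → $t5=9^9=0
and $t6, $t5, 3 → $t6=0&3=0
sw $t0, (28) → M[28]=0
lw $t2, (52) → $t2=M[52]=44
sub $t2, $t0, 3 → $t2=0-3=-3
halt.

0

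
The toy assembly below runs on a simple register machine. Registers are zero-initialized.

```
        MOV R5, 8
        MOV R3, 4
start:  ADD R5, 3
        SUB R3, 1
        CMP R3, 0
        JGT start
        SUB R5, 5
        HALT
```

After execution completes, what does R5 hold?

15

MOV R5, 8 → R5=8
MOV R3, 4 → R3=4
ADD R5, 3 → R5=8+3=11
SUB R3, 1 → R3=4-1=3
CMP R3, 0  (cmp 3,0)
JGT start: taken
ADD R5, 3 → R5=11+3=14
SUB R3, 1 → R3=3-1=2
CMP R3, 0  (cmp 2,0)
JGT start: taken
ADD R5, 3 → R5=14+3=17
SUB R3, 1 → R3=2-1=1
CMP R3, 0  (cmp 1,0)
JGT start: taken
ADD R5, 3 → R5=17+3=20
SUB R3, 1 → R3=1-1=0
CMP R3, 0  (cmp 0,0)
JGT start: not taken
SUB R5, 5 → R5=20-5=15
halt.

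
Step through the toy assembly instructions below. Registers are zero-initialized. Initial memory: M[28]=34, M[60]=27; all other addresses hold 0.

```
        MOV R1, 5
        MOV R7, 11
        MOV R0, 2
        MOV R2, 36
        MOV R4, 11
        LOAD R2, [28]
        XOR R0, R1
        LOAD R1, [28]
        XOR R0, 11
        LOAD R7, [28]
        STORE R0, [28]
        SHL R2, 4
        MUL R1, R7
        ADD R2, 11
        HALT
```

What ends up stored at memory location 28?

12

R1=5
R7=11
R0=2
R2=36
R4=11
R2=M[28]=34
R0=2^5=7
R1=M[28]=34
R0=7^11=12
R7=M[28]=34
STORE R0, [28] → M[28]=12
R2=34<<4=544
R1=34*34=1156
R2=544+11=555
halt.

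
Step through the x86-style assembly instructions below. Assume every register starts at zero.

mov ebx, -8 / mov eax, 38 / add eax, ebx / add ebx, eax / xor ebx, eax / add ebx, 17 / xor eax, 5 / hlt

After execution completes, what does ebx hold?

mov ebx, -8 → ebx=-8
mov eax, 38 → eax=38
add eax, ebx → eax=38+(-8)=30
add ebx, eax → ebx=(-8)+30=22
xor ebx, eax → ebx=22^30=8
add ebx, 17 → ebx=8+17=25
xor eax, 5 → eax=30^5=27
halt.

25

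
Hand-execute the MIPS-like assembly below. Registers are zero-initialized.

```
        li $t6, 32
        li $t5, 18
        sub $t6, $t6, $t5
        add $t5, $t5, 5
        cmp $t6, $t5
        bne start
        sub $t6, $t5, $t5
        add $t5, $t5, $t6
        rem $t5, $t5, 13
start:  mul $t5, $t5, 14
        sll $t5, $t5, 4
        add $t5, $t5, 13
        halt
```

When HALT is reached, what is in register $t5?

$t6=32
$t5=18
$t6=32-18=14
$t5=18+5=23
cmp $t6, $t5  (cmp 14,23)
bne start: taken
$t5=23*14=322
$t5=322<<4=5152
$t5=5152+13=5165
halt.

5165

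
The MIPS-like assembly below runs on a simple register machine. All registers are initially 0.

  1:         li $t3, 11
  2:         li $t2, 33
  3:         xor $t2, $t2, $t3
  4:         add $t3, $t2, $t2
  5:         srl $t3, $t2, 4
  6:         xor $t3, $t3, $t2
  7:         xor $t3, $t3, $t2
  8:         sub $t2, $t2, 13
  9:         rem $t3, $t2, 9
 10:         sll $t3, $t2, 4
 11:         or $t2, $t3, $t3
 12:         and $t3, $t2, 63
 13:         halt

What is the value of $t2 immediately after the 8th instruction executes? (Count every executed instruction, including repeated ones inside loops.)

29

$t3=11
$t2=33
$t2=33^11=42
$t3=42+42=84
$t3=42>>4=2
$t3=2^42=40
$t3=40^42=2
$t2=42-13=29
After step 8: $t2 = 29.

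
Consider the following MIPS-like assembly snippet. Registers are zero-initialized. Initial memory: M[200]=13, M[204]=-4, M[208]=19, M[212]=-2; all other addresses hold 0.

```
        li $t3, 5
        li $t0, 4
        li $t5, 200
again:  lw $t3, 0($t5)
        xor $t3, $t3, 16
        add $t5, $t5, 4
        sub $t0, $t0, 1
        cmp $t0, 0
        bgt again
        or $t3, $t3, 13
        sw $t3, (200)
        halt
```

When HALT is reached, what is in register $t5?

$t3=5
$t0=4
$t5=200
$t3=M[200]=13
$t3=13^16=29
$t5=200+4=204
$t0=4-1=3
cmp $t0, 0  (cmp 3,0)
bgt again: taken
$t3=M[204]=-4
$t3=(-4)^16=-20
$t5=204+4=208
$t0=3-1=2
cmp $t0, 0  (cmp 2,0)
bgt again: taken
$t3=M[208]=19
$t3=19^16=3
$t5=208+4=212
$t0=2-1=1
cmp $t0, 0  (cmp 1,0)
bgt again: taken
$t3=M[212]=-2
$t3=(-2)^16=-18
$t5=212+4=216
$t0=1-1=0
cmp $t0, 0  (cmp 0,0)
bgt again: not taken
$t3=(-18)|13=-17
sw $t3, (200) → M[200]=-17
halt.

216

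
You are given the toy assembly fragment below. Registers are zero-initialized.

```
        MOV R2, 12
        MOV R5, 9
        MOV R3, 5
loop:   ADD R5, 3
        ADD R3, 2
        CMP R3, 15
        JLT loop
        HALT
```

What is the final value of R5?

24

after MOV R2, 12: R2=12
after MOV R5, 9: R5=9
after MOV R3, 5: R3=5
after ADD R5, 3: R5=9+3=12
after ADD R3, 2: R3=5+2=7
CMP R3, 15  (cmp 7,15)
JLT loop: taken
after ADD R5, 3: R5=12+3=15
after ADD R3, 2: R3=7+2=9
CMP R3, 15  (cmp 9,15)
JLT loop: taken
after ADD R5, 3: R5=15+3=18
after ADD R3, 2: R3=9+2=11
CMP R3, 15  (cmp 11,15)
JLT loop: taken
after ADD R5, 3: R5=18+3=21
after ADD R3, 2: R3=11+2=13
CMP R3, 15  (cmp 13,15)
JLT loop: taken
after ADD R5, 3: R5=21+3=24
after ADD R3, 2: R3=13+2=15
CMP R3, 15  (cmp 15,15)
JLT loop: not taken
halt.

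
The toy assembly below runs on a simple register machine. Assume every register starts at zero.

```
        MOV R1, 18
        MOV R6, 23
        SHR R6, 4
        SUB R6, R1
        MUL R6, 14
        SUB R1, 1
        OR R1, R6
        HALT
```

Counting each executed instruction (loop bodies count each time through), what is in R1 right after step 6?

R1=18
R6=23
R6=23>>4=1
R6=1-18=-17
R6=(-17)*14=-238
R1=18-1=17
After step 6: R1 = 17.

17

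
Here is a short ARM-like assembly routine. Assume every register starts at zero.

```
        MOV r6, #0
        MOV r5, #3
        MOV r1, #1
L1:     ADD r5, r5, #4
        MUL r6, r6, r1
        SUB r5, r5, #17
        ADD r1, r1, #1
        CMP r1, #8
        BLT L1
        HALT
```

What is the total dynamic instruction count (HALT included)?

after MOV r6, #0: r6=0
after MOV r5, #3: r5=3
after MOV r1, #1: r1=1
after ADD r5, r5, #4: r5=3+4=7
after MUL r6, r6, r1: r6=0*1=0
after SUB r5, r5, #17: r5=7-17=-10
after ADD r1, r1, #1: r1=1+1=2
CMP r1, #8  (cmp 2,8)
BLT L1: taken
after ADD r5, r5, #4: r5=(-10)+4=-6
after MUL r6, r6, r1: r6=0*2=0
after SUB r5, r5, #17: r5=(-6)-17=-23
after ADD r1, r1, #1: r1=2+1=3
CMP r1, #8  (cmp 3,8)
BLT L1: taken
after ADD r5, r5, #4: r5=(-23)+4=-19
after MUL r6, r6, r1: r6=0*3=0
after SUB r5, r5, #17: r5=(-19)-17=-36
after ADD r1, r1, #1: r1=3+1=4
CMP r1, #8  (cmp 4,8)
BLT L1: taken
after ADD r5, r5, #4: r5=(-36)+4=-32
after MUL r6, r6, r1: r6=0*4=0
after SUB r5, r5, #17: r5=(-32)-17=-49
after ADD r1, r1, #1: r1=4+1=5
CMP r1, #8  (cmp 5,8)
BLT L1: taken
after ADD r5, r5, #4: r5=(-49)+4=-45
after MUL r6, r6, r1: r6=0*5=0
after SUB r5, r5, #17: r5=(-45)-17=-62
after ADD r1, r1, #1: r1=5+1=6
CMP r1, #8  (cmp 6,8)
BLT L1: taken
after ADD r5, r5, #4: r5=(-62)+4=-58
after MUL r6, r6, r1: r6=0*6=0
after SUB r5, r5, #17: r5=(-58)-17=-75
after ADD r1, r1, #1: r1=6+1=7
CMP r1, #8  (cmp 7,8)
BLT L1: taken
after ADD r5, r5, #4: r5=(-75)+4=-71
after MUL r6, r6, r1: r6=0*7=0
after SUB r5, r5, #17: r5=(-71)-17=-88
after ADD r1, r1, #1: r1=7+1=8
CMP r1, #8  (cmp 8,8)
BLT L1: not taken
halt.
Total executed instructions: 46.

46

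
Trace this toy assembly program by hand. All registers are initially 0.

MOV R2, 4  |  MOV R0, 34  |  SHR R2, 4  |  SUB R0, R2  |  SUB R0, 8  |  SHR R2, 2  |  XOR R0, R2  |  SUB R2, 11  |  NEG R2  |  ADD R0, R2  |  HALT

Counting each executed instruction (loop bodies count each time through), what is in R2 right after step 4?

MOV R2, 4 → R2=4
MOV R0, 34 → R0=34
SHR R2, 4 → R2=4>>4=0
SUB R0, R2 → R0=34-0=34
After step 4: R2 = 0.

0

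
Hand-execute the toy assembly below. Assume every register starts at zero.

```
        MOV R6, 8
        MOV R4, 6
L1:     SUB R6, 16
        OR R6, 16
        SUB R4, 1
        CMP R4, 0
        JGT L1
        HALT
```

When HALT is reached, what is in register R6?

-8

MOV R6, 8 → R6=8
MOV R4, 6 → R4=6
SUB R6, 16 → R6=8-16=-8
OR R6, 16 → R6=(-8)|16=-8
SUB R4, 1 → R4=6-1=5
CMP R4, 0  (cmp 5,0)
JGT L1: taken
SUB R6, 16 → R6=(-8)-16=-24
OR R6, 16 → R6=(-24)|16=-8
SUB R4, 1 → R4=5-1=4
CMP R4, 0  (cmp 4,0)
JGT L1: taken
SUB R6, 16 → R6=(-8)-16=-24
OR R6, 16 → R6=(-24)|16=-8
SUB R4, 1 → R4=4-1=3
CMP R4, 0  (cmp 3,0)
JGT L1: taken
SUB R6, 16 → R6=(-8)-16=-24
OR R6, 16 → R6=(-24)|16=-8
SUB R4, 1 → R4=3-1=2
CMP R4, 0  (cmp 2,0)
JGT L1: taken
SUB R6, 16 → R6=(-8)-16=-24
OR R6, 16 → R6=(-24)|16=-8
SUB R4, 1 → R4=2-1=1
CMP R4, 0  (cmp 1,0)
JGT L1: taken
SUB R6, 16 → R6=(-8)-16=-24
OR R6, 16 → R6=(-24)|16=-8
SUB R4, 1 → R4=1-1=0
CMP R4, 0  (cmp 0,0)
JGT L1: not taken
halt.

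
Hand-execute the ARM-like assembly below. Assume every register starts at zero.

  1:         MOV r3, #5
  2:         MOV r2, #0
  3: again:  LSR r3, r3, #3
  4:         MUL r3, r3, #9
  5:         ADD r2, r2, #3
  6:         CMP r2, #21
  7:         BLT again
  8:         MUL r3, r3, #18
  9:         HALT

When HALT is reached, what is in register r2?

after MOV r3, #5: r3=5
after MOV r2, #0: r2=0
after LSR r3, r3, #3: r3=5>>3=0
after MUL r3, r3, #9: r3=0*9=0
after ADD r2, r2, #3: r2=0+3=3
CMP r2, #21  (cmp 3,21)
BLT again: taken
after LSR r3, r3, #3: r3=0>>3=0
after MUL r3, r3, #9: r3=0*9=0
after ADD r2, r2, #3: r2=3+3=6
CMP r2, #21  (cmp 6,21)
BLT again: taken
after LSR r3, r3, #3: r3=0>>3=0
after MUL r3, r3, #9: r3=0*9=0
after ADD r2, r2, #3: r2=6+3=9
CMP r2, #21  (cmp 9,21)
BLT again: taken
after LSR r3, r3, #3: r3=0>>3=0
after MUL r3, r3, #9: r3=0*9=0
after ADD r2, r2, #3: r2=9+3=12
CMP r2, #21  (cmp 12,21)
BLT again: taken
after LSR r3, r3, #3: r3=0>>3=0
after MUL r3, r3, #9: r3=0*9=0
after ADD r2, r2, #3: r2=12+3=15
CMP r2, #21  (cmp 15,21)
BLT again: taken
after LSR r3, r3, #3: r3=0>>3=0
after MUL r3, r3, #9: r3=0*9=0
after ADD r2, r2, #3: r2=15+3=18
CMP r2, #21  (cmp 18,21)
BLT again: taken
after LSR r3, r3, #3: r3=0>>3=0
after MUL r3, r3, #9: r3=0*9=0
after ADD r2, r2, #3: r2=18+3=21
CMP r2, #21  (cmp 21,21)
BLT again: not taken
after MUL r3, r3, #18: r3=0*18=0
halt.

21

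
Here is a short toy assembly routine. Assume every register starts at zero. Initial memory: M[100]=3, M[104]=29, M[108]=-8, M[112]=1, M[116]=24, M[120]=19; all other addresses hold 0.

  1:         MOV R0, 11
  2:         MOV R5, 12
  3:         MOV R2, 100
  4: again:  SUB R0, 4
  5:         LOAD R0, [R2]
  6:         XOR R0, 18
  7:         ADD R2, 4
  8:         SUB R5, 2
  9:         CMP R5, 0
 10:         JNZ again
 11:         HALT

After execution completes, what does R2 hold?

MOV R0, 11 → R0=11
MOV R5, 12 → R5=12
MOV R2, 100 → R2=100
SUB R0, 4 → R0=11-4=7
LOAD R0, [R2] → R0=M[100]=3
XOR R0, 18 → R0=3^18=17
ADD R2, 4 → R2=100+4=104
SUB R5, 2 → R5=12-2=10
CMP R5, 0  (cmp 10,0)
JNZ again: taken
SUB R0, 4 → R0=17-4=13
LOAD R0, [R2] → R0=M[104]=29
XOR R0, 18 → R0=29^18=15
ADD R2, 4 → R2=104+4=108
SUB R5, 2 → R5=10-2=8
CMP R5, 0  (cmp 8,0)
JNZ again: taken
SUB R0, 4 → R0=15-4=11
LOAD R0, [R2] → R0=M[108]=-8
XOR R0, 18 → R0=(-8)^18=-22
ADD R2, 4 → R2=108+4=112
SUB R5, 2 → R5=8-2=6
CMP R5, 0  (cmp 6,0)
JNZ again: taken
SUB R0, 4 → R0=(-22)-4=-26
LOAD R0, [R2] → R0=M[112]=1
XOR R0, 18 → R0=1^18=19
ADD R2, 4 → R2=112+4=116
SUB R5, 2 → R5=6-2=4
CMP R5, 0  (cmp 4,0)
JNZ again: taken
SUB R0, 4 → R0=19-4=15
LOAD R0, [R2] → R0=M[116]=24
XOR R0, 18 → R0=24^18=10
ADD R2, 4 → R2=116+4=120
SUB R5, 2 → R5=4-2=2
CMP R5, 0  (cmp 2,0)
JNZ again: taken
SUB R0, 4 → R0=10-4=6
LOAD R0, [R2] → R0=M[120]=19
XOR R0, 18 → R0=19^18=1
ADD R2, 4 → R2=120+4=124
SUB R5, 2 → R5=2-2=0
CMP R5, 0  (cmp 0,0)
JNZ again: not taken
halt.

124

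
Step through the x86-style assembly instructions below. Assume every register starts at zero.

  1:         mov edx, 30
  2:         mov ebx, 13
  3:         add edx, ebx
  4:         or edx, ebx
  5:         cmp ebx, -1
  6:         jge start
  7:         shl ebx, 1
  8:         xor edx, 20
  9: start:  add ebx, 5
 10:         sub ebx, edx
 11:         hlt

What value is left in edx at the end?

47

edx=30
ebx=13
edx=30+13=43
edx=43|13=47
cmp ebx, -1  (cmp 13,-1)
jge start: taken
ebx=13+5=18
ebx=18-47=-29
halt.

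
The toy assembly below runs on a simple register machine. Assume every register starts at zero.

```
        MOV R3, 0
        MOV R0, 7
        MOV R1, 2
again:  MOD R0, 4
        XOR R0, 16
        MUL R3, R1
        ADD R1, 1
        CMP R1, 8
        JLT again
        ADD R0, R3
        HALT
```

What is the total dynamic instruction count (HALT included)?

R3=0
R0=7
R1=2
R0=7%4=3
R0=3^16=19
R3=0*2=0
R1=2+1=3
CMP R1, 8  (cmp 3,8)
JLT again: taken
R0=19%4=3
R0=3^16=19
R3=0*3=0
R1=3+1=4
CMP R1, 8  (cmp 4,8)
JLT again: taken
R0=19%4=3
R0=3^16=19
R3=0*4=0
R1=4+1=5
CMP R1, 8  (cmp 5,8)
JLT again: taken
R0=19%4=3
R0=3^16=19
R3=0*5=0
R1=5+1=6
CMP R1, 8  (cmp 6,8)
JLT again: taken
R0=19%4=3
R0=3^16=19
R3=0*6=0
R1=6+1=7
CMP R1, 8  (cmp 7,8)
JLT again: taken
R0=19%4=3
R0=3^16=19
R3=0*7=0
R1=7+1=8
CMP R1, 8  (cmp 8,8)
JLT again: not taken
R0=19+0=19
halt.
Total executed instructions: 41.

41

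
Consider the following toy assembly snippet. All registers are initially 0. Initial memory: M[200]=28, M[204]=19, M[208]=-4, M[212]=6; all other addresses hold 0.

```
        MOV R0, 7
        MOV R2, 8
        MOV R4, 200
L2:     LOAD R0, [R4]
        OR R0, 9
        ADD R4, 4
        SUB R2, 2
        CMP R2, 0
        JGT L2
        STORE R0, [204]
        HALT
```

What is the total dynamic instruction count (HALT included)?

after MOV R0, 7: R0=7
after MOV R2, 8: R2=8
after MOV R4, 200: R4=200
after LOAD R0, [R4]: R0=M[200]=28
after OR R0, 9: R0=28|9=29
after ADD R4, 4: R4=200+4=204
after SUB R2, 2: R2=8-2=6
CMP R2, 0  (cmp 6,0)
JGT L2: taken
after LOAD R0, [R4]: R0=M[204]=19
after OR R0, 9: R0=19|9=27
after ADD R4, 4: R4=204+4=208
after SUB R2, 2: R2=6-2=4
CMP R2, 0  (cmp 4,0)
JGT L2: taken
after LOAD R0, [R4]: R0=M[208]=-4
after OR R0, 9: R0=(-4)|9=-3
after ADD R4, 4: R4=208+4=212
after SUB R2, 2: R2=4-2=2
CMP R2, 0  (cmp 2,0)
JGT L2: taken
after LOAD R0, [R4]: R0=M[212]=6
after OR R0, 9: R0=6|9=15
after ADD R4, 4: R4=212+4=216
after SUB R2, 2: R2=2-2=0
CMP R2, 0  (cmp 0,0)
JGT L2: not taken
STORE R0, [204] → M[204]=15
halt.
Total executed instructions: 29.

29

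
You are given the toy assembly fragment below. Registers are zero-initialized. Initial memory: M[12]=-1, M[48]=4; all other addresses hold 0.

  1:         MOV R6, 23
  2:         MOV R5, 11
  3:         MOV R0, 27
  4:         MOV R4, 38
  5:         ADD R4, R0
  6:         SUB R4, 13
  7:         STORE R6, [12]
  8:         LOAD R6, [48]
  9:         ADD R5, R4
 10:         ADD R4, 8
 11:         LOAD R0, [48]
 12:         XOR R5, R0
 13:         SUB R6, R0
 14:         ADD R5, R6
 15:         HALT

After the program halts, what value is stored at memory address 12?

MOV R6, 23 → R6=23
MOV R5, 11 → R5=11
MOV R0, 27 → R0=27
MOV R4, 38 → R4=38
ADD R4, R0 → R4=38+27=65
SUB R4, 13 → R4=65-13=52
STORE R6, [12] → M[12]=23
LOAD R6, [48] → R6=M[48]=4
ADD R5, R4 → R5=11+52=63
ADD R4, 8 → R4=52+8=60
LOAD R0, [48] → R0=M[48]=4
XOR R5, R0 → R5=63^4=59
SUB R6, R0 → R6=4-4=0
ADD R5, R6 → R5=59+0=59
halt.

23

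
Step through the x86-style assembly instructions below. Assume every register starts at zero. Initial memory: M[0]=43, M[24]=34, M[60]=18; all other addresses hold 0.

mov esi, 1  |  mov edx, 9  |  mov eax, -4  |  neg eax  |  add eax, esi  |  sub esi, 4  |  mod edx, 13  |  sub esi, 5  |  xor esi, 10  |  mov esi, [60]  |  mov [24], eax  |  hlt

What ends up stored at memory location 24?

after mov esi, 1: esi=1
after mov edx, 9: edx=9
after mov eax, -4: eax=-4
after neg eax: eax=-(-4)=4
after add eax, esi: eax=4+1=5
after sub esi, 4: esi=1-4=-3
after mod edx, 13: edx=9%13=9
after sub esi, 5: esi=(-3)-5=-8
after xor esi, 10: esi=(-8)^10=-14
after mov esi, [60]: esi=M[60]=18
mov [24], eax → M[24]=5
halt.

5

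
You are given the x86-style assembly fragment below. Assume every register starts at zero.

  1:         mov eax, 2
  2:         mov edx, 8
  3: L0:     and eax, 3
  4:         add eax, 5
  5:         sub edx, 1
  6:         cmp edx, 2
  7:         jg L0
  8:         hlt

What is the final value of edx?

after mov eax, 2: eax=2
after mov edx, 8: edx=8
after and eax, 3: eax=2&3=2
after add eax, 5: eax=2+5=7
after sub edx, 1: edx=8-1=7
cmp edx, 2  (cmp 7,2)
jg L0: taken
after and eax, 3: eax=7&3=3
after add eax, 5: eax=3+5=8
after sub edx, 1: edx=7-1=6
cmp edx, 2  (cmp 6,2)
jg L0: taken
after and eax, 3: eax=8&3=0
after add eax, 5: eax=0+5=5
after sub edx, 1: edx=6-1=5
cmp edx, 2  (cmp 5,2)
jg L0: taken
after and eax, 3: eax=5&3=1
after add eax, 5: eax=1+5=6
after sub edx, 1: edx=5-1=4
cmp edx, 2  (cmp 4,2)
jg L0: taken
after and eax, 3: eax=6&3=2
after add eax, 5: eax=2+5=7
after sub edx, 1: edx=4-1=3
cmp edx, 2  (cmp 3,2)
jg L0: taken
after and eax, 3: eax=7&3=3
after add eax, 5: eax=3+5=8
after sub edx, 1: edx=3-1=2
cmp edx, 2  (cmp 2,2)
jg L0: not taken
halt.

2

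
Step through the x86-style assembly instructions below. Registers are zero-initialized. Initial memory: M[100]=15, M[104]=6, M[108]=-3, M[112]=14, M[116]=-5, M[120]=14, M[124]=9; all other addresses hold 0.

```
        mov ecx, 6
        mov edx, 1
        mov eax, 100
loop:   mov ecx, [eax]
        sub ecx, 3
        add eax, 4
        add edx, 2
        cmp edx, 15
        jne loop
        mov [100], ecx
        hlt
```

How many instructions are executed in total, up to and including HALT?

after mov ecx, 6: ecx=6
after mov edx, 1: edx=1
after mov eax, 100: eax=100
after mov ecx, [eax]: ecx=M[100]=15
after sub ecx, 3: ecx=15-3=12
after add eax, 4: eax=100+4=104
after add edx, 2: edx=1+2=3
cmp edx, 15  (cmp 3,15)
jne loop: taken
after mov ecx, [eax]: ecx=M[104]=6
after sub ecx, 3: ecx=6-3=3
after add eax, 4: eax=104+4=108
after add edx, 2: edx=3+2=5
cmp edx, 15  (cmp 5,15)
jne loop: taken
after mov ecx, [eax]: ecx=M[108]=-3
after sub ecx, 3: ecx=(-3)-3=-6
after add eax, 4: eax=108+4=112
after add edx, 2: edx=5+2=7
cmp edx, 15  (cmp 7,15)
jne loop: taken
after mov ecx, [eax]: ecx=M[112]=14
after sub ecx, 3: ecx=14-3=11
after add eax, 4: eax=112+4=116
after add edx, 2: edx=7+2=9
cmp edx, 15  (cmp 9,15)
jne loop: taken
after mov ecx, [eax]: ecx=M[116]=-5
after sub ecx, 3: ecx=(-5)-3=-8
after add eax, 4: eax=116+4=120
after add edx, 2: edx=9+2=11
cmp edx, 15  (cmp 11,15)
jne loop: taken
after mov ecx, [eax]: ecx=M[120]=14
after sub ecx, 3: ecx=14-3=11
after add eax, 4: eax=120+4=124
after add edx, 2: edx=11+2=13
cmp edx, 15  (cmp 13,15)
jne loop: taken
after mov ecx, [eax]: ecx=M[124]=9
after sub ecx, 3: ecx=9-3=6
after add eax, 4: eax=124+4=128
after add edx, 2: edx=13+2=15
cmp edx, 15  (cmp 15,15)
jne loop: not taken
mov [100], ecx → M[100]=6
halt.
Total executed instructions: 47.

47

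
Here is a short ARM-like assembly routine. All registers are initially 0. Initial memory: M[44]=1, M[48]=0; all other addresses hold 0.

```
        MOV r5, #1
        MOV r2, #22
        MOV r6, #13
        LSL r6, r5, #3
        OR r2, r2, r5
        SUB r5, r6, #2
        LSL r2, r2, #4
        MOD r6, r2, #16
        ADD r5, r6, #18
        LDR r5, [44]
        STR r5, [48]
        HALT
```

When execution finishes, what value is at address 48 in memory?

1

after MOV r5, #1: r5=1
after MOV r2, #22: r2=22
after MOV r6, #13: r6=13
after LSL r6, r5, #3: r6=1<<3=8
after OR r2, r2, r5: r2=22|1=23
after SUB r5, r6, #2: r5=8-2=6
after LSL r2, r2, #4: r2=23<<4=368
after MOD r6, r2, #16: r6=368%16=0
after ADD r5, r6, #18: r5=0+18=18
after LDR r5, [44]: r5=M[44]=1
STR r5, [48] → M[48]=1
halt.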